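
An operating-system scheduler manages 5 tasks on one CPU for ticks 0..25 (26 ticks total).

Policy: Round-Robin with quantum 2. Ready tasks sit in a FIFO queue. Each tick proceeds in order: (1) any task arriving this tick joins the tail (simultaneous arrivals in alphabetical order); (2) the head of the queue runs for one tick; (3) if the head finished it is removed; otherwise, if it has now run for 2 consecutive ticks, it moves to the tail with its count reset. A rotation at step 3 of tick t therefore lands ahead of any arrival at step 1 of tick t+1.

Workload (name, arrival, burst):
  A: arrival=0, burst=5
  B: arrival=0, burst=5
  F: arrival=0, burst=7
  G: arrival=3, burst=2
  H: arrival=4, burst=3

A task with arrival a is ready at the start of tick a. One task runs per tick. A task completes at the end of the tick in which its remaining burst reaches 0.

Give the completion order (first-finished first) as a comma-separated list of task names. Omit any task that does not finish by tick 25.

t=0: queue=[A,B,F] q_used=0 → run A
t=1: queue=[A,B,F] q_used=1 → run A
t=2: queue=[B,F,A] q_used=0 → run B
t=3: queue=[B,F,A,G] q_used=1 → run B
t=4: queue=[F,A,G,B,H] q_used=0 → run F
t=5: queue=[F,A,G,B,H] q_used=1 → run F
t=6: queue=[A,G,B,H,F] q_used=0 → run A
t=7: queue=[A,G,B,H,F] q_used=1 → run A
t=8: queue=[G,B,H,F,A] q_used=0 → run G
t=9: queue=[G,B,H,F,A] q_used=1 → run G
t=10: queue=[B,H,F,A] q_used=0 → run B
t=11: queue=[B,H,F,A] q_used=1 → run B
t=12: queue=[H,F,A,B] q_used=0 → run H
t=13: queue=[H,F,A,B] q_used=1 → run H
t=14: queue=[F,A,B,H] q_used=0 → run F
t=15: queue=[F,A,B,H] q_used=1 → run F
t=16: queue=[A,B,H,F] q_used=0 → run A
t=17: queue=[B,H,F] q_used=0 → run B
t=18: queue=[H,F] q_used=0 → run H
t=19: queue=[F] q_used=0 → run F
t=20: queue=[F] q_used=1 → run F
t=21: queue=[F] q_used=0 → run F
t=22: (idle)
t=23: (idle)
t=24: (idle)
t=25: (idle)

completion order = G, A, B, H, F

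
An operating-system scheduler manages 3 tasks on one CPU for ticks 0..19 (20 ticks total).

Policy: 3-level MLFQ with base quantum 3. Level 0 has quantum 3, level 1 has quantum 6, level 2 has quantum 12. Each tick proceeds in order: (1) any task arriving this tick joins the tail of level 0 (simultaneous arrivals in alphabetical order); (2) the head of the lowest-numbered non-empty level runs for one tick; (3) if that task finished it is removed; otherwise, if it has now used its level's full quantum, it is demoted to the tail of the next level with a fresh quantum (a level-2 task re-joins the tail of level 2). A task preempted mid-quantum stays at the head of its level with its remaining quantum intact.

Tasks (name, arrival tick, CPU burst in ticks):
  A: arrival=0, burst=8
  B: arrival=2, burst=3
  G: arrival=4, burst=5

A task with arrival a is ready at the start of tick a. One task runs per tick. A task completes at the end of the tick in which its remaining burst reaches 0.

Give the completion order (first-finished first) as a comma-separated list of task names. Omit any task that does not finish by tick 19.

t=0: L0/L1/L2 = A/-/- → run A
t=1: L0/L1/L2 = A/-/- → run A
t=2: L0/L1/L2 = AB/-/- → run A
t=3: L0/L1/L2 = B/A/- → run B
t=4: L0/L1/L2 = BG/A/- → run B
t=5: L0/L1/L2 = BG/A/- → run B
t=6: L0/L1/L2 = G/A/- → run G
t=7: L0/L1/L2 = G/A/- → run G
t=8: L0/L1/L2 = G/A/- → run G
t=9: L0/L1/L2 = -/AG/- → run A
t=10: L0/L1/L2 = -/AG/- → run A
t=11: L0/L1/L2 = -/AG/- → run A
t=12: L0/L1/L2 = -/AG/- → run A
t=13: L0/L1/L2 = -/AG/- → run A
t=14: L0/L1/L2 = -/G/- → run G
t=15: L0/L1/L2 = -/G/- → run G
t=16: (idle)
t=17: (idle)
t=18: (idle)
t=19: (idle)

completion order = B, A, G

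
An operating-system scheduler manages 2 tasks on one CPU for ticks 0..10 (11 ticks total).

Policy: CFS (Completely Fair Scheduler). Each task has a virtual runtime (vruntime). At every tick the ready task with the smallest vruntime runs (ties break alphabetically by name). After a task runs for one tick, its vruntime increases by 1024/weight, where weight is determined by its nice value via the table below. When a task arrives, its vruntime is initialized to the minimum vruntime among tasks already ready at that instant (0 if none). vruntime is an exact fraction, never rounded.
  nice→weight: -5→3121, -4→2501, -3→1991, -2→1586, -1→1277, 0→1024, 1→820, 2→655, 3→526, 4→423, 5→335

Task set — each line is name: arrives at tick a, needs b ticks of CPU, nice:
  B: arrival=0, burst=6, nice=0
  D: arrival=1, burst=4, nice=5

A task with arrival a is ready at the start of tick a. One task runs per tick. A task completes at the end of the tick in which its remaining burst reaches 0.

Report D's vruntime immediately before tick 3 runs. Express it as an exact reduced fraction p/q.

vruntime(D, start of tick 3) = 1359/335

t=0: vr[B=0] → run B
t=1: vr[B=1 D=1] → run B
t=2: vr[B=2 D=1] → run D
t=3: vr[B=2 D=1359/335] → run B
t=4: vr[B=3 D=1359/335] → run B
t=5: vr[B=4 D=1359/335] → run B
t=6: vr[B=5 D=1359/335] → run D
t=7: vr[B=5 D=2383/335] → run B
t=8: vr[D=2383/335] → run D
t=9: vr[D=3407/335] → run D
t=10: (idle)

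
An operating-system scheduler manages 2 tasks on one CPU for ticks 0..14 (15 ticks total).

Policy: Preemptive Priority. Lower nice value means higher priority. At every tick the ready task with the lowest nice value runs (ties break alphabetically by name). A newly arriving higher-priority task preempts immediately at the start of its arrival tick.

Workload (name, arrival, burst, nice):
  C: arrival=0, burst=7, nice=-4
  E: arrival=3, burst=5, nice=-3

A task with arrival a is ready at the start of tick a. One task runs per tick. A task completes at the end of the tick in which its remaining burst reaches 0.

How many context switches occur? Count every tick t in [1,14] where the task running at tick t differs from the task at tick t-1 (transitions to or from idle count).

context switches = 2

t=0: ready={C} → run C
t=1: ready={C} → run C
t=2: ready={C} → run C
t=3: ready={C,E} → run C
t=4: ready={C,E} → run C
t=5: ready={C,E} → run C
t=6: ready={C,E} → run C
t=7: ready={E} → run E
t=8: ready={E} → run E
t=9: ready={E} → run E
t=10: ready={E} → run E
t=11: ready={E} → run E
t=12: (idle)
t=13: (idle)
t=14: (idle)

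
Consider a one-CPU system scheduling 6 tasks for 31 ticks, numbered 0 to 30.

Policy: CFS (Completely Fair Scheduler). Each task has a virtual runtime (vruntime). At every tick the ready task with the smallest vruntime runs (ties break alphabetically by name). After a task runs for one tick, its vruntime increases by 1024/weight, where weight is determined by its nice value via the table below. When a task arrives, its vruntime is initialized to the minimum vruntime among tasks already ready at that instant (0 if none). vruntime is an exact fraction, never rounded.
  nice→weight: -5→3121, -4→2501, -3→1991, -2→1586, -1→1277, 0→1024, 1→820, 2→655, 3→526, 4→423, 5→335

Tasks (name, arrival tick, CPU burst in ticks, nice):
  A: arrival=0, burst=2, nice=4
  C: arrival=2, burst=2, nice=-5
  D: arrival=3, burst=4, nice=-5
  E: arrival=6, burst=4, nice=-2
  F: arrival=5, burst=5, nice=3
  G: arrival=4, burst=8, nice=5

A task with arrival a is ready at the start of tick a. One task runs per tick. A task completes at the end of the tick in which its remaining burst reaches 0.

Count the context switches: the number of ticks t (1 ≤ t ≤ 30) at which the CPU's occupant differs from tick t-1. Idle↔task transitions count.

t=0: vr[A=0] → run A
t=1: vr[A=1024/423] → run A
t=2: vr[C=0] → run C
t=3: vr[C=1024/3121 D=1024/3121] → run C
t=4: vr[D=1024/3121 G=1024/3121] → run D
t=5: vr[D=2048/3121 F=1024/3121 G=1024/3121] → run F
t=6: vr[D=2048/3121 E=1024/3121 F=1867264/820823 G=1024/3121] → run E
t=7: vr[D=2048/3121 E=2409984/2474953 F=1867264/820823 G=1024/3121] → run G
t=8: vr[D=2048/3121 E=2409984/2474953 F=1867264/820823 G=3538944/1045535] → run D
t=9: vr[D=3072/3121 E=2409984/2474953 F=1867264/820823 G=3538944/1045535] → run E
t=10: vr[D=3072/3121 E=4007936/2474953 F=1867264/820823 G=3538944/1045535] → run D
t=11: vr[D=4096/3121 E=4007936/2474953 F=1867264/820823 G=3538944/1045535] → run D
t=12: vr[E=4007936/2474953 F=1867264/820823 G=3538944/1045535] → run E
t=13: vr[E=5605888/2474953 F=1867264/820823 G=3538944/1045535] → run E
t=14: vr[F=1867264/820823 G=3538944/1045535] → run F
t=15: vr[F=3465216/820823 G=3538944/1045535] → run G
t=16: vr[F=3465216/820823 G=6734848/1045535] → run F
t=17: vr[F=5063168/820823 G=6734848/1045535] → run F
t=18: vr[F=6661120/820823 G=6734848/1045535] → run G
t=19: vr[F=6661120/820823 G=9930752/1045535] → run F
t=20: vr[G=9930752/1045535] → run G
t=21: vr[G=13126656/1045535] → run G
t=22: vr[G=3264512/209107] → run G
t=23: vr[G=19518464/1045535] → run G
t=24: vr[G=22714368/1045535] → run G
t=25: (idle)
t=26: (idle)
t=27: (idle)
t=28: (idle)
t=29: (idle)
t=30: (idle)

context switches = 16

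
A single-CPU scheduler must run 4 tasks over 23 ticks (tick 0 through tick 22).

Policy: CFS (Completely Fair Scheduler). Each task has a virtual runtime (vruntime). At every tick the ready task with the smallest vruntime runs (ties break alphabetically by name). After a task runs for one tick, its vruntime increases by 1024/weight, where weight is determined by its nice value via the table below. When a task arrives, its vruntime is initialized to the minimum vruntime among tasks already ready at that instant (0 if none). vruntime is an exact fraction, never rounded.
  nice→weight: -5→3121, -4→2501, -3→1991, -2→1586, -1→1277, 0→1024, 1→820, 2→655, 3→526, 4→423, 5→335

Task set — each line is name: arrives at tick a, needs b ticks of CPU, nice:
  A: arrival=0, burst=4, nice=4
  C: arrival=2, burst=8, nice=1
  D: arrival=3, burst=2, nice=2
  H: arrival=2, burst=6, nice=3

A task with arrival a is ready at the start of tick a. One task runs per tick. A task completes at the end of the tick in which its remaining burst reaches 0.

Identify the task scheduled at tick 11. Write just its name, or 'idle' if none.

running at tick 11 = C

t=0: vr[A=0] → run A
t=1: vr[A=1024/423] → run A
t=2: vr[A=2048/423 C=2048/423 H=2048/423] → run A
t=3: vr[A=1024/141 C=2048/423 D=2048/423 H=2048/423] → run C
t=4: vr[A=1024/141 C=528128/86715 D=2048/423 H=2048/423] → run D
t=5: vr[A=1024/141 C=528128/86715 D=1774592/277065 H=2048/423] → run H
t=6: vr[A=1024/141 C=528128/86715 D=1774592/277065 H=755200/111249] → run C
t=7: vr[A=1024/141 C=636416/86715 D=1774592/277065 H=755200/111249] → run D
t=8: vr[A=1024/141 C=636416/86715 H=755200/111249] → run H
t=9: vr[A=1024/141 C=636416/86715 H=971776/111249] → run A
t=10: vr[C=636416/86715 H=971776/111249] → run C
t=11: vr[C=744704/86715 H=971776/111249] → run C
t=12: vr[C=852992/86715 H=971776/111249] → run H
t=13: vr[C=852992/86715 H=1188352/111249] → run C
t=14: vr[C=192256/17343 H=1188352/111249] → run H
t=15: vr[C=192256/17343 H=1404928/111249] → run C
t=16: vr[C=1069568/86715 H=1404928/111249] → run C
t=17: vr[C=1177856/86715 H=1404928/111249] → run H
t=18: vr[C=1177856/86715 H=1621504/111249] → run C
t=19: vr[H=1621504/111249] → run H
t=20: (idle)
t=21: (idle)
t=22: (idle)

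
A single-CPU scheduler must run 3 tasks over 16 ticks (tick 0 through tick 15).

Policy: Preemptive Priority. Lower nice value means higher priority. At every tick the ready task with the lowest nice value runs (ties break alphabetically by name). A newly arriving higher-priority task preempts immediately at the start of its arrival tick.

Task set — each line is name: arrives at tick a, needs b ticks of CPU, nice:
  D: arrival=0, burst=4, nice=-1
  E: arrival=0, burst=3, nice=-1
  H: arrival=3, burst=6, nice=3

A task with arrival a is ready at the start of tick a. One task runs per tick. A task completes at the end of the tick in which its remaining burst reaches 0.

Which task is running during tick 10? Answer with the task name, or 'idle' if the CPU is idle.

t=0: ready={D,E} → run D
t=1: ready={D,E} → run D
t=2: ready={D,E} → run D
t=3: ready={D,E,H} → run D
t=4: ready={E,H} → run E
t=5: ready={E,H} → run E
t=6: ready={E,H} → run E
t=7: ready={H} → run H
t=8: ready={H} → run H
t=9: ready={H} → run H
t=10: ready={H} → run H
t=11: ready={H} → run H
t=12: ready={H} → run H
t=13: (idle)
t=14: (idle)
t=15: (idle)

running at tick 10 = H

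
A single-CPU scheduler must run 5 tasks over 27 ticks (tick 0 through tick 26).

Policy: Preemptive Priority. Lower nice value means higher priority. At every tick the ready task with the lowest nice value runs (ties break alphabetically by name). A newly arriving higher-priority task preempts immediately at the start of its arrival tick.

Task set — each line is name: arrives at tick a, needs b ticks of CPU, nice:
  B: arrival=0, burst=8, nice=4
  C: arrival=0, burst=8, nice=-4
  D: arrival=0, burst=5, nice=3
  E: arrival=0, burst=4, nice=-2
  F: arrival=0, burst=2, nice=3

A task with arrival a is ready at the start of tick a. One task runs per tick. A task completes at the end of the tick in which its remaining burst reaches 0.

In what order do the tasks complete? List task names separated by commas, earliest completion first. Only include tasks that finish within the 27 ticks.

t=0: ready={B,C,D,E,F} → run C
t=1: ready={B,C,D,E,F} → run C
t=2: ready={B,C,D,E,F} → run C
t=3: ready={B,C,D,E,F} → run C
t=4: ready={B,C,D,E,F} → run C
t=5: ready={B,C,D,E,F} → run C
t=6: ready={B,C,D,E,F} → run C
t=7: ready={B,C,D,E,F} → run C
t=8: ready={B,D,E,F} → run E
t=9: ready={B,D,E,F} → run E
t=10: ready={B,D,E,F} → run E
t=11: ready={B,D,E,F} → run E
t=12: ready={B,D,F} → run D
t=13: ready={B,D,F} → run D
t=14: ready={B,D,F} → run D
t=15: ready={B,D,F} → run D
t=16: ready={B,D,F} → run D
t=17: ready={B,F} → run F
t=18: ready={B,F} → run F
t=19: ready={B} → run B
t=20: ready={B} → run B
t=21: ready={B} → run B
t=22: ready={B} → run B
t=23: ready={B} → run B
t=24: ready={B} → run B
t=25: ready={B} → run B
t=26: ready={B} → run B

completion order = C, E, D, F, B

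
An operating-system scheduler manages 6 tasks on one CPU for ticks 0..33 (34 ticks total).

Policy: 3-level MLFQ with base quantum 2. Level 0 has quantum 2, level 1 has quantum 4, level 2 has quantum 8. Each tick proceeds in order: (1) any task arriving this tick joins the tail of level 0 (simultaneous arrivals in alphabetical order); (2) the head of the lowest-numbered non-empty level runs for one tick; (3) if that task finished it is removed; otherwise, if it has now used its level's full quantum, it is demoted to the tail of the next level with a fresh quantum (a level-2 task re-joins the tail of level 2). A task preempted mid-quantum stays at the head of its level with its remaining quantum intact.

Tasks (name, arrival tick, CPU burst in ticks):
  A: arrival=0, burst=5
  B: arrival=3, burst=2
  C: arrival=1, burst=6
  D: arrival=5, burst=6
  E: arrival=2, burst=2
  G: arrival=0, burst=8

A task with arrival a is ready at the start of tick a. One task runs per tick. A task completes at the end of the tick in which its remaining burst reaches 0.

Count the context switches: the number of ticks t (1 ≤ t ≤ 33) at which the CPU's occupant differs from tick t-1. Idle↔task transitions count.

context switches = 11

t=0: L0/L1/L2 = AG/-/- → run A
t=1: L0/L1/L2 = AGC/-/- → run A
t=2: L0/L1/L2 = GCE/A/- → run G
t=3: L0/L1/L2 = GCEB/A/- → run G
t=4: L0/L1/L2 = CEB/AG/- → run C
t=5: L0/L1/L2 = CEBD/AG/- → run C
t=6: L0/L1/L2 = EBD/AGC/- → run E
t=7: L0/L1/L2 = EBD/AGC/- → run E
t=8: L0/L1/L2 = BD/AGC/- → run B
t=9: L0/L1/L2 = BD/AGC/- → run B
t=10: L0/L1/L2 = D/AGC/- → run D
t=11: L0/L1/L2 = D/AGC/- → run D
t=12: L0/L1/L2 = -/AGCD/- → run A
t=13: L0/L1/L2 = -/AGCD/- → run A
t=14: L0/L1/L2 = -/AGCD/- → run A
t=15: L0/L1/L2 = -/GCD/- → run G
t=16: L0/L1/L2 = -/GCD/- → run G
t=17: L0/L1/L2 = -/GCD/- → run G
t=18: L0/L1/L2 = -/GCD/- → run G
t=19: L0/L1/L2 = -/CD/G → run C
t=20: L0/L1/L2 = -/CD/G → run C
t=21: L0/L1/L2 = -/CD/G → run C
t=22: L0/L1/L2 = -/CD/G → run C
t=23: L0/L1/L2 = -/D/G → run D
t=24: L0/L1/L2 = -/D/G → run D
t=25: L0/L1/L2 = -/D/G → run D
t=26: L0/L1/L2 = -/D/G → run D
t=27: L0/L1/L2 = -/-/G → run G
t=28: L0/L1/L2 = -/-/G → run G
t=29: (idle)
t=30: (idle)
t=31: (idle)
t=32: (idle)
t=33: (idle)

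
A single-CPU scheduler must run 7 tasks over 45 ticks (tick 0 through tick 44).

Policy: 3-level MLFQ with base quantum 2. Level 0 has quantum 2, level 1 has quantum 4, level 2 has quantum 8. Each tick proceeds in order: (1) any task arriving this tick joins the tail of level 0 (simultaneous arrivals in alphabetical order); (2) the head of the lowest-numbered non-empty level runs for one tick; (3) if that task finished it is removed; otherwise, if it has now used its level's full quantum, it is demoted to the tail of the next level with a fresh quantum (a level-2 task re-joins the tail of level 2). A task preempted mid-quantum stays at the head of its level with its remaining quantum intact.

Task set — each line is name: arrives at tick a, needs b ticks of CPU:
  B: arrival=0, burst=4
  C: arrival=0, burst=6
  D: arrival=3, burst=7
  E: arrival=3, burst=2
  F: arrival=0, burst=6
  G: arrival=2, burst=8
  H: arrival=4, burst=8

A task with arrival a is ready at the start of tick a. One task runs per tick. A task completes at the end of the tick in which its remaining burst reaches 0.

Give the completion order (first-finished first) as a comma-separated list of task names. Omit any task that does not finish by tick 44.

completion order = E, B, C, F, G, D, H

t=0: L0/L1/L2 = BCF/-/- → run B
t=1: L0/L1/L2 = BCF/-/- → run B
t=2: L0/L1/L2 = CFG/B/- → run C
t=3: L0/L1/L2 = CFGDE/B/- → run C
t=4: L0/L1/L2 = FGDEH/BC/- → run F
t=5: L0/L1/L2 = FGDEH/BC/- → run F
t=6: L0/L1/L2 = GDEH/BCF/- → run G
t=7: L0/L1/L2 = GDEH/BCF/- → run G
t=8: L0/L1/L2 = DEH/BCFG/- → run D
t=9: L0/L1/L2 = DEH/BCFG/- → run D
t=10: L0/L1/L2 = EH/BCFGD/- → run E
t=11: L0/L1/L2 = EH/BCFGD/- → run E
t=12: L0/L1/L2 = H/BCFGD/- → run H
t=13: L0/L1/L2 = H/BCFGD/- → run H
t=14: L0/L1/L2 = -/BCFGDH/- → run B
t=15: L0/L1/L2 = -/BCFGDH/- → run B
t=16: L0/L1/L2 = -/CFGDH/- → run C
t=17: L0/L1/L2 = -/CFGDH/- → run C
t=18: L0/L1/L2 = -/CFGDH/- → run C
t=19: L0/L1/L2 = -/CFGDH/- → run C
t=20: L0/L1/L2 = -/FGDH/- → run F
t=21: L0/L1/L2 = -/FGDH/- → run F
t=22: L0/L1/L2 = -/FGDH/- → run F
t=23: L0/L1/L2 = -/FGDH/- → run F
t=24: L0/L1/L2 = -/GDH/- → run G
t=25: L0/L1/L2 = -/GDH/- → run G
t=26: L0/L1/L2 = -/GDH/- → run G
t=27: L0/L1/L2 = -/GDH/- → run G
t=28: L0/L1/L2 = -/DH/G → run D
t=29: L0/L1/L2 = -/DH/G → run D
t=30: L0/L1/L2 = -/DH/G → run D
t=31: L0/L1/L2 = -/DH/G → run D
t=32: L0/L1/L2 = -/H/GD → run H
t=33: L0/L1/L2 = -/H/GD → run H
t=34: L0/L1/L2 = -/H/GD → run H
t=35: L0/L1/L2 = -/H/GD → run H
t=36: L0/L1/L2 = -/-/GDH → run G
t=37: L0/L1/L2 = -/-/GDH → run G
t=38: L0/L1/L2 = -/-/DH → run D
t=39: L0/L1/L2 = -/-/H → run H
t=40: L0/L1/L2 = -/-/H → run H
t=41: (idle)
t=42: (idle)
t=43: (idle)
t=44: (idle)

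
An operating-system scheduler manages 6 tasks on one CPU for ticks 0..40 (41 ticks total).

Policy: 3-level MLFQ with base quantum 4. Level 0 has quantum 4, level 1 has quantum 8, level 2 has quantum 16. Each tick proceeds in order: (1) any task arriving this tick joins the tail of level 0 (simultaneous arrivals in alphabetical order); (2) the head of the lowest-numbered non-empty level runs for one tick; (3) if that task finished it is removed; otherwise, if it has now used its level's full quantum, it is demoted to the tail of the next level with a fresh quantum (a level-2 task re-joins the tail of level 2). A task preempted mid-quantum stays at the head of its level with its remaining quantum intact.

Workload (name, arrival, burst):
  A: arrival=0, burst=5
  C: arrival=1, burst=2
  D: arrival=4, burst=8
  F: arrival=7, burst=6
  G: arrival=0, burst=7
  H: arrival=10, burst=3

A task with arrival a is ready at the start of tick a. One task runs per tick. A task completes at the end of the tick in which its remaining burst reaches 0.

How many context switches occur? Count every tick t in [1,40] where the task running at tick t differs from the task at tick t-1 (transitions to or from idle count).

t=0: L0/L1/L2 = AG/-/- → run A
t=1: L0/L1/L2 = AGC/-/- → run A
t=2: L0/L1/L2 = AGC/-/- → run A
t=3: L0/L1/L2 = AGC/-/- → run A
t=4: L0/L1/L2 = GCD/A/- → run G
t=5: L0/L1/L2 = GCD/A/- → run G
t=6: L0/L1/L2 = GCD/A/- → run G
t=7: L0/L1/L2 = GCDF/A/- → run G
t=8: L0/L1/L2 = CDF/AG/- → run C
t=9: L0/L1/L2 = CDF/AG/- → run C
t=10: L0/L1/L2 = DFH/AG/- → run D
t=11: L0/L1/L2 = DFH/AG/- → run D
t=12: L0/L1/L2 = DFH/AG/- → run D
t=13: L0/L1/L2 = DFH/AG/- → run D
t=14: L0/L1/L2 = FH/AGD/- → run F
t=15: L0/L1/L2 = FH/AGD/- → run F
t=16: L0/L1/L2 = FH/AGD/- → run F
t=17: L0/L1/L2 = FH/AGD/- → run F
t=18: L0/L1/L2 = H/AGDF/- → run H
t=19: L0/L1/L2 = H/AGDF/- → run H
t=20: L0/L1/L2 = H/AGDF/- → run H
t=21: L0/L1/L2 = -/AGDF/- → run A
t=22: L0/L1/L2 = -/GDF/- → run G
t=23: L0/L1/L2 = -/GDF/- → run G
t=24: L0/L1/L2 = -/GDF/- → run G
t=25: L0/L1/L2 = -/DF/- → run D
t=26: L0/L1/L2 = -/DF/- → run D
t=27: L0/L1/L2 = -/DF/- → run D
t=28: L0/L1/L2 = -/DF/- → run D
t=29: L0/L1/L2 = -/F/- → run F
t=30: L0/L1/L2 = -/F/- → run F
t=31: (idle)
t=32: (idle)
t=33: (idle)
t=34: (idle)
t=35: (idle)
t=36: (idle)
t=37: (idle)
t=38: (idle)
t=39: (idle)
t=40: (idle)

context switches = 10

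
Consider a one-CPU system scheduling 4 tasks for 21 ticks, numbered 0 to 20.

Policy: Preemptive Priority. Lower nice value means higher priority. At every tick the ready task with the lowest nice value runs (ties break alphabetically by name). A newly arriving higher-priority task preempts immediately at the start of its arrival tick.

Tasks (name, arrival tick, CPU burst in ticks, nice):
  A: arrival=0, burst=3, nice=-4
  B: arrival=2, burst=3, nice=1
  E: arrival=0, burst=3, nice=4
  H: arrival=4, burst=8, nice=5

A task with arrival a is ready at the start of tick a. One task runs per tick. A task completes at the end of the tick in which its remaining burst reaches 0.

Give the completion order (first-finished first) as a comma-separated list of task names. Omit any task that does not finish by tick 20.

completion order = A, B, E, H

t=0: ready={A,E} → run A
t=1: ready={A,E} → run A
t=2: ready={A,B,E} → run A
t=3: ready={B,E} → run B
t=4: ready={B,E,H} → run B
t=5: ready={B,E,H} → run B
t=6: ready={E,H} → run E
t=7: ready={E,H} → run E
t=8: ready={E,H} → run E
t=9: ready={H} → run H
t=10: ready={H} → run H
t=11: ready={H} → run H
t=12: ready={H} → run H
t=13: ready={H} → run H
t=14: ready={H} → run H
t=15: ready={H} → run H
t=16: ready={H} → run H
t=17: (idle)
t=18: (idle)
t=19: (idle)
t=20: (idle)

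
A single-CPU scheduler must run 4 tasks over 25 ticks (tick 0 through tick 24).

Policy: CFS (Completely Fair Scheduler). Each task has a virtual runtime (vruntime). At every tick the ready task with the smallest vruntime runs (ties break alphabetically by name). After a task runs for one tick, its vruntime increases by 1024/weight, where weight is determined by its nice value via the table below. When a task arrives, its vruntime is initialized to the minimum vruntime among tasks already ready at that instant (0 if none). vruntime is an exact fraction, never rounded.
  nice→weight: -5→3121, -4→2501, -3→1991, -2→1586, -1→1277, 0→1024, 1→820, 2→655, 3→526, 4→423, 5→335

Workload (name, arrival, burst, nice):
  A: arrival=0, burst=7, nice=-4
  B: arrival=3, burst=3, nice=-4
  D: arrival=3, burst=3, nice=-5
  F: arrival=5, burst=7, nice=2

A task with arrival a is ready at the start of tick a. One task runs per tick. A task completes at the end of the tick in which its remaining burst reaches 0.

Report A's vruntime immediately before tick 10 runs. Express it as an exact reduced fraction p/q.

vruntime(A, start of tick 10) = 5120/2501

t=0: vr[A=0] → run A
t=1: vr[A=1024/2501] → run A
t=2: vr[A=2048/2501] → run A
t=3: vr[A=3072/2501 B=3072/2501 D=3072/2501] → run A
t=4: vr[A=4096/2501 B=3072/2501 D=3072/2501] → run B
t=5: vr[A=4096/2501 B=4096/2501 D=3072/2501 F=3072/2501] → run D
t=6: vr[A=4096/2501 B=4096/2501 D=12148736/7805621 F=3072/2501] → run F
t=7: vr[A=4096/2501 B=4096/2501 D=12148736/7805621 F=4573184/1638155] → run D
t=8: vr[A=4096/2501 B=4096/2501 D=14709760/7805621 F=4573184/1638155] → run A
t=9: vr[A=5120/2501 B=4096/2501 D=14709760/7805621 F=4573184/1638155] → run B
t=10: vr[A=5120/2501 B=5120/2501 D=14709760/7805621 F=4573184/1638155] → run D
t=11: vr[A=5120/2501 B=5120/2501 F=4573184/1638155] → run A
t=12: vr[A=6144/2501 B=5120/2501 F=4573184/1638155] → run B
t=13: vr[A=6144/2501 F=4573184/1638155] → run A
t=14: vr[F=4573184/1638155] → run F
t=15: vr[F=7134208/1638155] → run F
t=16: vr[F=9695232/1638155] → run F
t=17: vr[F=12256256/1638155] → run F
t=18: vr[F=2963456/327631] → run F
t=19: vr[F=17378304/1638155] → run F
t=20: (idle)
t=21: (idle)
t=22: (idle)
t=23: (idle)
t=24: (idle)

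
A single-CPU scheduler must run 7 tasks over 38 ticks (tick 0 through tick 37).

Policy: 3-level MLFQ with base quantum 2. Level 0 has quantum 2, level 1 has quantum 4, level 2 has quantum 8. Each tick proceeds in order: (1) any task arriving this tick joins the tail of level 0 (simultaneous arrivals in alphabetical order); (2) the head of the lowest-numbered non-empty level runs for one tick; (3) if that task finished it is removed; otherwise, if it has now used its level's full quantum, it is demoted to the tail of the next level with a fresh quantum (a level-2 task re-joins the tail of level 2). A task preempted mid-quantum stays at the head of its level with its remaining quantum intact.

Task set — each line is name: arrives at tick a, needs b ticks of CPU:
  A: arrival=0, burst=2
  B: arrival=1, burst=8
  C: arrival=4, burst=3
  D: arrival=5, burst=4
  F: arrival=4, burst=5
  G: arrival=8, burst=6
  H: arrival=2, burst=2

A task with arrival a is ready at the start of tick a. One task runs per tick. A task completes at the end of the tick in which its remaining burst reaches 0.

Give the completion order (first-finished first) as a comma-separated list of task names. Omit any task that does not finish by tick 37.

completion order = A, H, C, F, D, G, B

t=0: L0/L1/L2 = A/-/- → run A
t=1: L0/L1/L2 = AB/-/- → run A
t=2: L0/L1/L2 = BH/-/- → run B
t=3: L0/L1/L2 = BH/-/- → run B
t=4: L0/L1/L2 = HCF/B/- → run H
t=5: L0/L1/L2 = HCFD/B/- → run H
t=6: L0/L1/L2 = CFD/B/- → run C
t=7: L0/L1/L2 = CFD/B/- → run C
t=8: L0/L1/L2 = FDG/BC/- → run F
t=9: L0/L1/L2 = FDG/BC/- → run F
t=10: L0/L1/L2 = DG/BCF/- → run D
t=11: L0/L1/L2 = DG/BCF/- → run D
t=12: L0/L1/L2 = G/BCFD/- → run G
t=13: L0/L1/L2 = G/BCFD/- → run G
t=14: L0/L1/L2 = -/BCFDG/- → run B
t=15: L0/L1/L2 = -/BCFDG/- → run B
t=16: L0/L1/L2 = -/BCFDG/- → run B
t=17: L0/L1/L2 = -/BCFDG/- → run B
t=18: L0/L1/L2 = -/CFDG/B → run C
t=19: L0/L1/L2 = -/FDG/B → run F
t=20: L0/L1/L2 = -/FDG/B → run F
t=21: L0/L1/L2 = -/FDG/B → run F
t=22: L0/L1/L2 = -/DG/B → run D
t=23: L0/L1/L2 = -/DG/B → run D
t=24: L0/L1/L2 = -/G/B → run G
t=25: L0/L1/L2 = -/G/B → run G
t=26: L0/L1/L2 = -/G/B → run G
t=27: L0/L1/L2 = -/G/B → run G
t=28: L0/L1/L2 = -/-/B → run B
t=29: L0/L1/L2 = -/-/B → run B
t=30: (idle)
t=31: (idle)
t=32: (idle)
t=33: (idle)
t=34: (idle)
t=35: (idle)
t=36: (idle)
t=37: (idle)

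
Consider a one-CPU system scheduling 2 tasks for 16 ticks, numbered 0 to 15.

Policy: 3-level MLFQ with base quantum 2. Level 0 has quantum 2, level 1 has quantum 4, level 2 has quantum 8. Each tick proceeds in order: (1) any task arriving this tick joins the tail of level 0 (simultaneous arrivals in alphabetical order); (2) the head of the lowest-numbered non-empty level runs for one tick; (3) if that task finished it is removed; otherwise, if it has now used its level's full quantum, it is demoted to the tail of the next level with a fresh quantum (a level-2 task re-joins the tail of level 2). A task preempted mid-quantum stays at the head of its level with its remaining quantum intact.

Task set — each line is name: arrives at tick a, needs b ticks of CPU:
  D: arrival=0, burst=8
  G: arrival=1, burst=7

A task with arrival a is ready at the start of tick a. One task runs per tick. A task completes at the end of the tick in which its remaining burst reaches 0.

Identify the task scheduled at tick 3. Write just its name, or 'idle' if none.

running at tick 3 = G

t=0: L0/L1/L2 = D/-/- → run D
t=1: L0/L1/L2 = DG/-/- → run D
t=2: L0/L1/L2 = G/D/- → run G
t=3: L0/L1/L2 = G/D/- → run G
t=4: L0/L1/L2 = -/DG/- → run D
t=5: L0/L1/L2 = -/DG/- → run D
t=6: L0/L1/L2 = -/DG/- → run D
t=7: L0/L1/L2 = -/DG/- → run D
t=8: L0/L1/L2 = -/G/D → run G
t=9: L0/L1/L2 = -/G/D → run G
t=10: L0/L1/L2 = -/G/D → run G
t=11: L0/L1/L2 = -/G/D → run G
t=12: L0/L1/L2 = -/-/DG → run D
t=13: L0/L1/L2 = -/-/DG → run D
t=14: L0/L1/L2 = -/-/G → run G
t=15: (idle)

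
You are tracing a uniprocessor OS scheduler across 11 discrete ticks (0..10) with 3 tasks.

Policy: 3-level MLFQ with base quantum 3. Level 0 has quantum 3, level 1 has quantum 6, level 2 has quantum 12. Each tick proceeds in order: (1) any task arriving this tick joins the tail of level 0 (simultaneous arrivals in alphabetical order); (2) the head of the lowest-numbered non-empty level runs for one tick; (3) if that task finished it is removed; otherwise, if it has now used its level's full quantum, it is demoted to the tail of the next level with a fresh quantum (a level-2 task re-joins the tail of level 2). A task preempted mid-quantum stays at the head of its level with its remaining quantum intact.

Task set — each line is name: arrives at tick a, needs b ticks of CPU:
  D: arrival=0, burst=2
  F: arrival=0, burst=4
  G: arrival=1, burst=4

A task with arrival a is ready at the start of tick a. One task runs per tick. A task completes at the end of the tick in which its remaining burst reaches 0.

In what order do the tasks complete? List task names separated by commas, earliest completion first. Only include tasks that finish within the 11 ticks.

t=0: L0/L1/L2 = DF/-/- → run D
t=1: L0/L1/L2 = DFG/-/- → run D
t=2: L0/L1/L2 = FG/-/- → run F
t=3: L0/L1/L2 = FG/-/- → run F
t=4: L0/L1/L2 = FG/-/- → run F
t=5: L0/L1/L2 = G/F/- → run G
t=6: L0/L1/L2 = G/F/- → run G
t=7: L0/L1/L2 = G/F/- → run G
t=8: L0/L1/L2 = -/FG/- → run F
t=9: L0/L1/L2 = -/G/- → run G
t=10: (idle)

completion order = D, F, G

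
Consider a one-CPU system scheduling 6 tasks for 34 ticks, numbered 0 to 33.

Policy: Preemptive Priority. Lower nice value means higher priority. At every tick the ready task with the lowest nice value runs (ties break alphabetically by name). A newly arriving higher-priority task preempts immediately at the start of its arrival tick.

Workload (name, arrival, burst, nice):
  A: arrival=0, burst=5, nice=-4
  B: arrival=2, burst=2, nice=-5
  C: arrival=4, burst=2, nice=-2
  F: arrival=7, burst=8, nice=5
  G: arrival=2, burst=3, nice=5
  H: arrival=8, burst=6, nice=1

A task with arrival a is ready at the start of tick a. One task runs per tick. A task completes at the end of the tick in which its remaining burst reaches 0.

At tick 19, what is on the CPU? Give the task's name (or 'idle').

t=0: ready={A} → run A
t=1: ready={A} → run A
t=2: ready={A,B,G} → run B
t=3: ready={A,B,G} → run B
t=4: ready={A,C,G} → run A
t=5: ready={A,C,G} → run A
t=6: ready={A,C,G} → run A
t=7: ready={C,F,G} → run C
t=8: ready={C,F,G,H} → run C
t=9: ready={F,G,H} → run H
t=10: ready={F,G,H} → run H
t=11: ready={F,G,H} → run H
t=12: ready={F,G,H} → run H
t=13: ready={F,G,H} → run H
t=14: ready={F,G,H} → run H
t=15: ready={F,G} → run F
t=16: ready={F,G} → run F
t=17: ready={F,G} → run F
t=18: ready={F,G} → run F
t=19: ready={F,G} → run F
t=20: ready={F,G} → run F
t=21: ready={F,G} → run F
t=22: ready={F,G} → run F
t=23: ready={G} → run G
t=24: ready={G} → run G
t=25: ready={G} → run G
t=26: (idle)
t=27: (idle)
t=28: (idle)
t=29: (idle)
t=30: (idle)
t=31: (idle)
t=32: (idle)
t=33: (idle)

running at tick 19 = F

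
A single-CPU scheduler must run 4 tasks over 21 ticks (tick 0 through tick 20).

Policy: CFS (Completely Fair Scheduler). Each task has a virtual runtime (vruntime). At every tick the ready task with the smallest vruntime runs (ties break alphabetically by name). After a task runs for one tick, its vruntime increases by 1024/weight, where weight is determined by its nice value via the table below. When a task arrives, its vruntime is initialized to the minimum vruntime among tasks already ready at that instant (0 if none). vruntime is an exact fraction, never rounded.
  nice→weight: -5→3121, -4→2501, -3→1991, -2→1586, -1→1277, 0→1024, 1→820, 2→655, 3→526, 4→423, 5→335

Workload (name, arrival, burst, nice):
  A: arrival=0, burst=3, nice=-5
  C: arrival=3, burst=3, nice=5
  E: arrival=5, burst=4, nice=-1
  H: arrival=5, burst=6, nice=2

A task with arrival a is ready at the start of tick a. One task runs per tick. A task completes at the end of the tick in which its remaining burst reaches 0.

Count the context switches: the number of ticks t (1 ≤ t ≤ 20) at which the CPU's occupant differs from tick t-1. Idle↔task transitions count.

context switches = 8

t=0: vr[A=0] → run A
t=1: vr[A=1024/3121] → run A
t=2: vr[A=2048/3121] → run A
t=3: vr[C=0] → run C
t=4: vr[C=1024/335] → run C
t=5: vr[C=2048/335 E=2048/335 H=2048/335] → run C
t=6: vr[E=2048/335 H=2048/335] → run E
t=7: vr[E=2958336/427795 H=2048/335] → run H
t=8: vr[E=2958336/427795 H=336896/43885] → run E
t=9: vr[E=3301376/427795 H=336896/43885] → run H
t=10: vr[E=3301376/427795 H=405504/43885] → run E
t=11: vr[E=3644416/427795 H=405504/43885] → run E
t=12: vr[H=405504/43885] → run H
t=13: vr[H=474112/43885] → run H
t=14: vr[H=108544/8777] → run H
t=15: vr[H=611328/43885] → run H
t=16: (idle)
t=17: (idle)
t=18: (idle)
t=19: (idle)
t=20: (idle)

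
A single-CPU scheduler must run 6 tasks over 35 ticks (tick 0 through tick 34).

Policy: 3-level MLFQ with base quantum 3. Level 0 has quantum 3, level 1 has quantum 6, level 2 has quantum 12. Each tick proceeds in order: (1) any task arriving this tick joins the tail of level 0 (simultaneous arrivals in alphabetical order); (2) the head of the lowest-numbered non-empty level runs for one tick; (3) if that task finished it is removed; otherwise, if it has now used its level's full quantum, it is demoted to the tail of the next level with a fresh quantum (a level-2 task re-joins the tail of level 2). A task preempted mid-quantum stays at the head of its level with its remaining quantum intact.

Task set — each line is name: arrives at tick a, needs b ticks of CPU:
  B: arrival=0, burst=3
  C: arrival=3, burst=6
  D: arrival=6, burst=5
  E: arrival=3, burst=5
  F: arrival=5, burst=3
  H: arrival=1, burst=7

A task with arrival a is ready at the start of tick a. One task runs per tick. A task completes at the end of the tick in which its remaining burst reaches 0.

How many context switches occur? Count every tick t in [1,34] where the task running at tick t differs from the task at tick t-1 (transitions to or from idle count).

t=0: L0/L1/L2 = B/-/- → run B
t=1: L0/L1/L2 = BH/-/- → run B
t=2: L0/L1/L2 = BH/-/- → run B
t=3: L0/L1/L2 = HCE/-/- → run H
t=4: L0/L1/L2 = HCE/-/- → run H
t=5: L0/L1/L2 = HCEF/-/- → run H
t=6: L0/L1/L2 = CEFD/H/- → run C
t=7: L0/L1/L2 = CEFD/H/- → run C
t=8: L0/L1/L2 = CEFD/H/- → run C
t=9: L0/L1/L2 = EFD/HC/- → run E
t=10: L0/L1/L2 = EFD/HC/- → run E
t=11: L0/L1/L2 = EFD/HC/- → run E
t=12: L0/L1/L2 = FD/HCE/- → run F
t=13: L0/L1/L2 = FD/HCE/- → run F
t=14: L0/L1/L2 = FD/HCE/- → run F
t=15: L0/L1/L2 = D/HCE/- → run D
t=16: L0/L1/L2 = D/HCE/- → run D
t=17: L0/L1/L2 = D/HCE/- → run D
t=18: L0/L1/L2 = -/HCED/- → run H
t=19: L0/L1/L2 = -/HCED/- → run H
t=20: L0/L1/L2 = -/HCED/- → run H
t=21: L0/L1/L2 = -/HCED/- → run H
t=22: L0/L1/L2 = -/CED/- → run C
t=23: L0/L1/L2 = -/CED/- → run C
t=24: L0/L1/L2 = -/CED/- → run C
t=25: L0/L1/L2 = -/ED/- → run E
t=26: L0/L1/L2 = -/ED/- → run E
t=27: L0/L1/L2 = -/D/- → run D
t=28: L0/L1/L2 = -/D/- → run D
t=29: (idle)
t=30: (idle)
t=31: (idle)
t=32: (idle)
t=33: (idle)
t=34: (idle)

context switches = 10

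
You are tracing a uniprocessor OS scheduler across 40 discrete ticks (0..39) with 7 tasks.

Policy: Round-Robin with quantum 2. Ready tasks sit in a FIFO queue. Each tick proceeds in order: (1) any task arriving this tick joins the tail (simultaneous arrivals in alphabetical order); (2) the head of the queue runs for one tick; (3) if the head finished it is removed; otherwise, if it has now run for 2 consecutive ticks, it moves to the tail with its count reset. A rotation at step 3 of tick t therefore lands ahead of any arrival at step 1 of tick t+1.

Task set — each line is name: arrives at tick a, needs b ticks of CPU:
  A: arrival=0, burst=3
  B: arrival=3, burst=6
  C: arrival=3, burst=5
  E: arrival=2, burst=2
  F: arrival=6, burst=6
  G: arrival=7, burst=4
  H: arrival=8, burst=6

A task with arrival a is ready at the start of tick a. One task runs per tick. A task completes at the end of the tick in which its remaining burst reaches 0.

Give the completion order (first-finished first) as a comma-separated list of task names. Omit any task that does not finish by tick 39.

t=0: queue=[A] q_used=0 → run A
t=1: queue=[A] q_used=1 → run A
t=2: queue=[A,E] q_used=0 → run A
t=3: queue=[E,B,C] q_used=0 → run E
t=4: queue=[E,B,C] q_used=1 → run E
t=5: queue=[B,C] q_used=0 → run B
t=6: queue=[B,C,F] q_used=1 → run B
t=7: queue=[C,F,B,G] q_used=0 → run C
t=8: queue=[C,F,B,G,H] q_used=1 → run C
t=9: queue=[F,B,G,H,C] q_used=0 → run F
t=10: queue=[F,B,G,H,C] q_used=1 → run F
t=11: queue=[B,G,H,C,F] q_used=0 → run B
t=12: queue=[B,G,H,C,F] q_used=1 → run B
t=13: queue=[G,H,C,F,B] q_used=0 → run G
t=14: queue=[G,H,C,F,B] q_used=1 → run G
t=15: queue=[H,C,F,B,G] q_used=0 → run H
t=16: queue=[H,C,F,B,G] q_used=1 → run H
t=17: queue=[C,F,B,G,H] q_used=0 → run C
t=18: queue=[C,F,B,G,H] q_used=1 → run C
t=19: queue=[F,B,G,H,C] q_used=0 → run F
t=20: queue=[F,B,G,H,C] q_used=1 → run F
t=21: queue=[B,G,H,C,F] q_used=0 → run B
t=22: queue=[B,G,H,C,F] q_used=1 → run B
t=23: queue=[G,H,C,F] q_used=0 → run G
t=24: queue=[G,H,C,F] q_used=1 → run G
t=25: queue=[H,C,F] q_used=0 → run H
t=26: queue=[H,C,F] q_used=1 → run H
t=27: queue=[C,F,H] q_used=0 → run C
t=28: queue=[F,H] q_used=0 → run F
t=29: queue=[F,H] q_used=1 → run F
t=30: queue=[H] q_used=0 → run H
t=31: queue=[H] q_used=1 → run H
t=32: (idle)
t=33: (idle)
t=34: (idle)
t=35: (idle)
t=36: (idle)
t=37: (idle)
t=38: (idle)
t=39: (idle)

completion order = A, E, B, G, C, F, H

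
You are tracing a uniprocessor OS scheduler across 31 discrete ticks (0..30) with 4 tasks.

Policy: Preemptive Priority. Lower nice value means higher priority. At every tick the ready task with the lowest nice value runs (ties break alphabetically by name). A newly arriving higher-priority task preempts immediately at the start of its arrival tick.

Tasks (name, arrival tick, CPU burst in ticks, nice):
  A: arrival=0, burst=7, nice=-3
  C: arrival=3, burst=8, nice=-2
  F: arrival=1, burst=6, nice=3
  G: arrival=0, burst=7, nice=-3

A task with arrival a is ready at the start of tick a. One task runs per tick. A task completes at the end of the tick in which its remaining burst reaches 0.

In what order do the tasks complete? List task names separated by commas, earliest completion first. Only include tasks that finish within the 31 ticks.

t=0: ready={A,G} → run A
t=1: ready={A,F,G} → run A
t=2: ready={A,F,G} → run A
t=3: ready={A,C,F,G} → run A
t=4: ready={A,C,F,G} → run A
t=5: ready={A,C,F,G} → run A
t=6: ready={A,C,F,G} → run A
t=7: ready={C,F,G} → run G
t=8: ready={C,F,G} → run G
t=9: ready={C,F,G} → run G
t=10: ready={C,F,G} → run G
t=11: ready={C,F,G} → run G
t=12: ready={C,F,G} → run G
t=13: ready={C,F,G} → run G
t=14: ready={C,F} → run C
t=15: ready={C,F} → run C
t=16: ready={C,F} → run C
t=17: ready={C,F} → run C
t=18: ready={C,F} → run C
t=19: ready={C,F} → run C
t=20: ready={C,F} → run C
t=21: ready={C,F} → run C
t=22: ready={F} → run F
t=23: ready={F} → run F
t=24: ready={F} → run F
t=25: ready={F} → run F
t=26: ready={F} → run F
t=27: ready={F} → run F
t=28: (idle)
t=29: (idle)
t=30: (idle)

completion order = A, G, C, F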